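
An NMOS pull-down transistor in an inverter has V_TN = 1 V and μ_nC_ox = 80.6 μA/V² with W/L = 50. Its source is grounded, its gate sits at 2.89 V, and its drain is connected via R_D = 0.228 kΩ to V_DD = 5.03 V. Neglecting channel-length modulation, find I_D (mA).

V_GS = V_G = 2.89 V, so V_ov = 2.89 − 1 = 1.89 V.
k_n = μ_nC_ox · (W/L) = 4.03 mA/V².
Assume saturation: I_D = ½ k_n V_ov² = 0.5 × 4.03 × 1.89² = 7.2 mA, giving V_DS = V_DD − I_D R_D = 5.03 − 7.2 × 0.228 = 3.39 V.
V_DS = 3.39 V ≥ V_ov = 1.89 V, confirming saturation.

I_D = 7.20 mA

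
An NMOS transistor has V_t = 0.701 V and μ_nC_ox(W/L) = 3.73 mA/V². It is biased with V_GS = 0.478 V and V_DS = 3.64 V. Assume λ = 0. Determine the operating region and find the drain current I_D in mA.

Cutoff; I_D = 0 mA

V_GS = 0.478 V < V_t = 0.701 V, so the transistor is in cutoff.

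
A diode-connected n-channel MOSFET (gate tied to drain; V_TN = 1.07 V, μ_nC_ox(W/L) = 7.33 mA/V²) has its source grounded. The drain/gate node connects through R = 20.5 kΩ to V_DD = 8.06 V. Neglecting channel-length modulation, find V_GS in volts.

With gate tied to drain, V_GS = V_DS ≥ V_GS − V_TN, so the device is in saturation.
KCL at the drain: ½ k_n (V_GS − V_TN)² = (V_DD − V_GS)/R.
Let x = V_GS − 1.07. Then 75.1 x² + x − 6.99 = 0, giving x = 0.298 V (positive root), so V_GS = 1.37 V.
I_D = (V_DD − V_GS)/R = (8.06 − 1.37) / 20.5 = 0.326 mA.

V_GS = 1.37 V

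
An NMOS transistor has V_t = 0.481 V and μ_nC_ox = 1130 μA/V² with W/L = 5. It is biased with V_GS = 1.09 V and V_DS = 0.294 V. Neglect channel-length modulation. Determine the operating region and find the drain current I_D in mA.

k_n = μ_nC_ox · (W/L) = 5.65 mA/V².
V_ov = V_GS − V_t = 1.09 − 0.481 = 0.609 V.
Since V_DS = 0.294 V < V_ov = 0.609 V, the device is in the triode region.
I_D = k_n [V_ov · V_DS − ½ V_DS²] = 5.65 × [0.609 × 0.294 − 0.5 × 0.294²] = 0.767 mA.

Triode; I_D = 0.767 mA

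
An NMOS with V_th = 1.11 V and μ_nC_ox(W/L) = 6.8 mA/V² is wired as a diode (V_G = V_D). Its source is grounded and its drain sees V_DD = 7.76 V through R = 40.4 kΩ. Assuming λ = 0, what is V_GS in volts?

With gate tied to drain, V_GS = V_DS ≥ V_GS − V_th, so the device is in saturation.
KCL at the drain: ½ k_n (V_GS − V_th)² = (V_DD − V_GS)/R.
Let x = V_GS − 1.11. Then 137 x² + x − 6.65 = 0, giving x = 0.216 V (positive root), so V_GS = 1.33 V.
I_D = (V_DD − V_GS)/R = (7.76 − 1.33) / 40.4 = 0.159 mA.

V_GS = 1.33 V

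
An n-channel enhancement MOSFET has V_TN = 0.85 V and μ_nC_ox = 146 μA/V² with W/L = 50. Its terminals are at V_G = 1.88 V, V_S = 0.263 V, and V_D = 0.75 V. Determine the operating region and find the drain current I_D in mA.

V_GS = V_G − V_S = 1.88 − 0.263 = 1.62 V; V_DS = V_D − V_S = 0.75 − 0.263 = 0.487 V.
k_n = μ_nC_ox · (W/L) = 7.3 mA/V².
V_ov = V_GS − V_TN = 1.62 − 0.85 = 0.767 V.
Since V_DS = 0.487 V < V_ov = 0.767 V, the device is in the triode region.
I_D = k_n [V_ov · V_DS − ½ V_DS²] = 7.3 × [0.767 × 0.487 − 0.5 × 0.487²] = 1.86 mA.

Triode; I_D = 1.86 mA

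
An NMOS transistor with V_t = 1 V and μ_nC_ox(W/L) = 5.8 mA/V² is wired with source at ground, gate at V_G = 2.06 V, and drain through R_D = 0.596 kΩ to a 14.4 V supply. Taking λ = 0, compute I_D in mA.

V_GS = V_G = 2.06 V, so V_ov = 2.06 − 1 = 1.06 V.
Assume saturation: I_D = ½ k_n V_ov² = 0.5 × 5.8 × 1.06² = 3.26 mA, giving V_DS = V_DD − I_D R_D = 14.4 − 3.26 × 0.596 = 12.5 V.
V_DS = 12.5 V ≥ V_ov = 1.06 V, confirming saturation.

I_D = 3.26 mA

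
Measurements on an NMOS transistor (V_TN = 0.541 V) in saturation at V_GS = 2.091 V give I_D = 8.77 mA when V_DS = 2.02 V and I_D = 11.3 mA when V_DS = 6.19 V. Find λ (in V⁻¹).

λ = 0.0804 V⁻¹

With V_GS fixed, I_D ∝ (1 + λ V_DS) in saturation, so I_D2/I_D1 = (1 + λ V_DS2)/(1 + λ V_DS1).
11.3/8.77 = 1.288 = (1 + 6.19 λ)/(1 + 2.02 λ).
Solving: λ (I_D1 V_DS2 − I_D2 V_DS1) = I_D2 − I_D1, so λ = (11.3 − 8.77) / (8.77 × 6.19 − 11.3 × 2.02) = 2.53 / 31.5 = 0.0804 V⁻¹.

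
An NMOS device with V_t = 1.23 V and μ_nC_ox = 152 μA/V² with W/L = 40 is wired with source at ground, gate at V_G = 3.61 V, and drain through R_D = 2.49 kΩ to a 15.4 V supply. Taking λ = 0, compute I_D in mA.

I_D = 6.00 mA

V_GS = V_G = 3.61 V, so V_ov = 3.61 − 1.23 = 2.38 V.
k_n = μ_nC_ox · (W/L) = 6.08 mA/V².
Assume saturation: I_D = ½ k_n V_ov² = 0.5 × 6.08 × 2.38² = 17.2 mA, giving V_DS = V_DD − I_D R_D = 15.4 − 17.2 × 2.49 = -27.5 V.
But -27.5 V < V_ov = 2.38 V, so the device is actually in triode.
In triode I_D = k_n[V_ov V_DS − ½ V_DS²] and I_D = (V_DD − V_DS)/R_D. Equating: 7.57 V_DS² − 37.03 V_DS + 15.4 = 0, giving V_DS = 0.459 V (the root below V_ov).
I_D = (15.4 − 0.459) / 2.49 = 6 mA.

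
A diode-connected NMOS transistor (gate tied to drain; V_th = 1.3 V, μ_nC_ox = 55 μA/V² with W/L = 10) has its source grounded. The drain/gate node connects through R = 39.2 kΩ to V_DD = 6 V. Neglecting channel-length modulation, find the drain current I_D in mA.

I_D = 0.104 mA

With gate tied to drain, V_GS = V_DS ≥ V_GS − V_th, so the device is in saturation.
k_n = μ_nC_ox · (W/L) = 0.55 mA/V².
KCL at the drain: ½ k_n (V_GS − V_th)² = (V_DD − V_GS)/R.
Let x = V_GS − 1.3. Then 10.8 x² + x − 4.7 = 0, giving x = 0.616 V (positive root), so V_GS = 1.92 V.
I_D = (V_DD − V_GS)/R = (6 − 1.92) / 39.2 = 0.104 mA.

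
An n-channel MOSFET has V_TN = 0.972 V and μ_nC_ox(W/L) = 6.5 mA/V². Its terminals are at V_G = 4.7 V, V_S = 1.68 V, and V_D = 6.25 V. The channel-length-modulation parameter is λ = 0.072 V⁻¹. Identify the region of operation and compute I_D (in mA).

Saturation; I_D = 18.1 mA

V_GS = V_G − V_S = 4.7 − 1.68 = 3.02 V; V_DS = V_D − V_S = 6.25 − 1.68 = 4.57 V.
V_ov = V_GS − V_TN = 3.02 − 0.972 = 2.05 V.
Since V_DS = 4.57 V ≥ V_ov = 2.05 V, the device is in saturation.
I_D = ½ k_n V_ov² (1 + λ V_DS) = 0.5 × 6.5 × 2.05² × (1 + 0.072 × 4.57) = 18.1 mA.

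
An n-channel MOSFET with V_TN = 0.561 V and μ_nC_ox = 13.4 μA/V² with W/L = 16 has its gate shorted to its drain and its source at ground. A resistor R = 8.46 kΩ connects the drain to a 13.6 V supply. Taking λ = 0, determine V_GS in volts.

With gate tied to drain, V_GS = V_DS ≥ V_GS − V_TN, so the device is in saturation.
k_n = μ_nC_ox · (W/L) = 0.2144 mA/V².
KCL at the drain: ½ k_n (V_GS − V_TN)² = (V_DD − V_GS)/R.
Let x = V_GS − 0.561. Then 0.907 x² + x − 13.04 = 0, giving x = 3.28 V (positive root), so V_GS = 3.84 V.
I_D = (V_DD − V_GS)/R = (13.6 − 3.84) / 8.46 = 1.15 mA.

V_GS = 3.84 V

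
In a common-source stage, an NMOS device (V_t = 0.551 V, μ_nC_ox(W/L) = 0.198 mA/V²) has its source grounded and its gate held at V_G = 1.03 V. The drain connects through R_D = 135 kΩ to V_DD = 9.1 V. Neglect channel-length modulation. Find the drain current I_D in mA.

I_D = 0.0227 mA

V_GS = V_G = 1.03 V, so V_ov = 1.03 − 0.551 = 0.479 V.
Assume saturation: I_D = ½ k_n V_ov² = 0.5 × 0.198 × 0.479² = 0.0227 mA, giving V_DS = V_DD − I_D R_D = 9.1 − 0.0227 × 135 = 6.03 V.
V_DS = 6.03 V ≥ V_ov = 0.479 V, confirming saturation.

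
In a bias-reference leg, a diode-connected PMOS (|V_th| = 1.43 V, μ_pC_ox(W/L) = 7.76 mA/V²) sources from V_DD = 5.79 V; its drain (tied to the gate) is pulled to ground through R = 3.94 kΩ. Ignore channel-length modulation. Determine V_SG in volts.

With gate tied to drain, V_SG = V_SD ≥ V_SG − |V_th|, so the device is in saturation.
KCL at the drain: ½ k_p (V_SG − |V_th|)² = (V_DD − V_SG)/R.
Let x = V_SG − 1.43. Then 15.3 x² + x − 4.36 = 0, giving x = 0.502 V (positive root), so V_SG = 1.93 V.
I_D = (V_DD − V_SG)/R = (5.79 − 1.93) / 3.94 = 0.979 mA.

V_SG = 1.93 V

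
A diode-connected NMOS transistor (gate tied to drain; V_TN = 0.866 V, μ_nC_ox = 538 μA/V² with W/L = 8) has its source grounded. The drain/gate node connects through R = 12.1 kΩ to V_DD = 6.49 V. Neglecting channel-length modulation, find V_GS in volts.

V_GS = 1.31 V

With gate tied to drain, V_GS = V_DS ≥ V_GS − V_TN, so the device is in saturation.
k_n = μ_nC_ox · (W/L) = 4.304 mA/V².
KCL at the drain: ½ k_n (V_GS − V_TN)² = (V_DD − V_GS)/R.
Let x = V_GS − 0.866. Then 26 x² + x − 5.624 = 0, giving x = 0.446 V (positive root), so V_GS = 1.31 V.
I_D = (V_DD − V_GS)/R = (6.49 − 1.31) / 12.1 = 0.428 mA.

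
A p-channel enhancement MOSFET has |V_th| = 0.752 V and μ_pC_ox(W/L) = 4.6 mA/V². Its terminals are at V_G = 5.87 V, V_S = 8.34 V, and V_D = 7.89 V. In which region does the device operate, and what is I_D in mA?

Triode; I_D = 3.09 mA

V_SG = V_S − V_G = 8.34 − 5.87 = 2.47 V; V_SD = V_S − V_D = 8.34 − 7.89 = 0.45 V.
V_ov = V_SG − |V_th| = 2.47 − 0.752 = 1.72 V.
Since V_SD = 0.45 V < V_ov = 1.72 V, the device is in the triode region.
I_D = k_p [V_ov · V_SD − ½ V_SD²] = 4.6 × [1.72 × 0.45 − 0.5 × 0.45²] = 3.09 mA.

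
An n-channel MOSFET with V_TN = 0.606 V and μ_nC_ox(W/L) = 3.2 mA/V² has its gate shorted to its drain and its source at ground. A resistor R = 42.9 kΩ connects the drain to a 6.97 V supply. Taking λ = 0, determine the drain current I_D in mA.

I_D = 0.141 mA

With gate tied to drain, V_GS = V_DS ≥ V_GS − V_TN, so the device is in saturation.
KCL at the drain: ½ k_n (V_GS − V_TN)² = (V_DD − V_GS)/R.
Let x = V_GS − 0.606. Then 68.6 x² + x − 6.364 = 0, giving x = 0.297 V (positive root), so V_GS = 0.903 V.
I_D = (V_DD − V_GS)/R = (6.97 − 0.903) / 42.9 = 0.141 mA.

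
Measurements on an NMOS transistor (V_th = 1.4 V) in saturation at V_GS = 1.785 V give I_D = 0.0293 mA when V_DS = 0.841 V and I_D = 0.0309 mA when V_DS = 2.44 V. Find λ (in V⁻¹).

With V_GS fixed, I_D ∝ (1 + λ V_DS) in saturation, so I_D2/I_D1 = (1 + λ V_DS2)/(1 + λ V_DS1).
0.0309/0.0293 = 1.055 = (1 + 2.44 λ)/(1 + 0.841 λ).
Solving: λ (I_D1 V_DS2 − I_D2 V_DS1) = I_D2 − I_D1, so λ = (0.0309 − 0.0293) / (0.0293 × 2.44 − 0.0309 × 0.841) = 0.0016 / 0.0455 = 0.0352 V⁻¹.

λ = 0.0352 V⁻¹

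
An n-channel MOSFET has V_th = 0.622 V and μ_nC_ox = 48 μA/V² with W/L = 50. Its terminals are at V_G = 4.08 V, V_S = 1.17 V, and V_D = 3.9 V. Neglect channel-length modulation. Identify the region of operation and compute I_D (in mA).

Saturation; I_D = 6.28 mA

V_GS = V_G − V_S = 4.08 − 1.17 = 2.91 V; V_DS = V_D − V_S = 3.9 − 1.17 = 2.73 V.
k_n = μ_nC_ox · (W/L) = 2.4 mA/V².
V_ov = V_GS − V_th = 2.91 − 0.622 = 2.29 V.
Since V_DS = 2.73 V ≥ V_ov = 2.29 V, the device is in saturation.
I_D = ½ k_n V_ov² = 0.5 × 2.4 × 2.29² = 6.28 mA.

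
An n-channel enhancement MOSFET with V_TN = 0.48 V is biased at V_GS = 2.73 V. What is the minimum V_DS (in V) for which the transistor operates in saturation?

The boundary between triode and saturation is V_DS = V_GS − V_TN = V_ov.
V_ov = 2.73 − 0.48 = 2.25 V.

V_DS,sat = 2.25 V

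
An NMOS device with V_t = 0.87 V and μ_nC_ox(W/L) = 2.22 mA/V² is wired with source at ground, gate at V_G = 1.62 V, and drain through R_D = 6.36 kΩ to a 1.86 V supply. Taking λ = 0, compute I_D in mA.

V_GS = V_G = 1.62 V, so V_ov = 1.62 − 0.87 = 0.75 V.
Assume saturation: I_D = ½ k_n V_ov² = 0.5 × 2.22 × 0.75² = 0.624 mA, giving V_DS = V_DD − I_D R_D = 1.86 − 0.624 × 6.36 = -2.11 V.
But -2.11 V < V_ov = 0.75 V, so the device is actually in triode.
In triode I_D = k_n[V_ov V_DS − ½ V_DS²] and I_D = (V_DD − V_DS)/R_D. Equating: 7.06 V_DS² − 11.59 V_DS + 1.86 = 0, giving V_DS = 0.18 V (the root below V_ov).
I_D = (1.86 − 0.18) / 6.36 = 0.264 mA.

I_D = 0.264 mA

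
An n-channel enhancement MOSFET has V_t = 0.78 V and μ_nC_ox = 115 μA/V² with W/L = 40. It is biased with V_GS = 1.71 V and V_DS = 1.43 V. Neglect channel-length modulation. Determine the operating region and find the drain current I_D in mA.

Saturation; I_D = 1.99 mA

k_n = μ_nC_ox · (W/L) = 4.6 mA/V².
V_ov = V_GS − V_t = 1.71 − 0.78 = 0.93 V.
Since V_DS = 1.43 V ≥ V_ov = 0.93 V, the device is in saturation.
I_D = ½ k_n V_ov² = 0.5 × 4.6 × 0.93² = 1.99 mA.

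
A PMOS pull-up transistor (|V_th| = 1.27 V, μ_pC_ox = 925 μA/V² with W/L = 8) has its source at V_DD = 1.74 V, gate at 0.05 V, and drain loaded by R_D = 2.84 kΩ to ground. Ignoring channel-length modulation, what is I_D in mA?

I_D = 0.529 mA

V_SG = V_DD − V_G = 1.74 − 0.05 = 1.69 V, so V_ov = 1.69 − 1.27 = 0.42 V.
k_p = μ_pC_ox · (W/L) = 7.4 mA/V².
Assume saturation: I_D = ½ k_p V_ov² = 0.5 × 7.4 × 0.42² = 0.653 mA, giving V_SD = V_DD − I_D R_D = 1.74 − 0.653 × 2.84 = -0.114 V.
But -0.114 V < V_ov = 0.42 V, so the device is actually in triode.
In triode I_D = k_p[V_ov V_SD − ½ V_SD²] and I_D = (V_DD − V_SD)/R_D. Equating: 10.5 V_SD² − 9.827 V_SD + 1.74 = 0, giving V_SD = 0.237 V (the root below V_ov).
I_D = (1.74 − 0.237) / 2.84 = 0.529 mA.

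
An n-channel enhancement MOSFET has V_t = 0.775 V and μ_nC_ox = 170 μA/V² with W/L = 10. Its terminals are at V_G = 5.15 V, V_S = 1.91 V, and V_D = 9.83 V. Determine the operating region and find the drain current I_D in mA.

V_GS = V_G − V_S = 5.15 − 1.91 = 3.24 V; V_DS = V_D − V_S = 9.83 − 1.91 = 7.92 V.
k_n = μ_nC_ox · (W/L) = 1.7 mA/V².
V_ov = V_GS − V_t = 3.24 − 0.775 = 2.47 V.
Since V_DS = 7.92 V ≥ V_ov = 2.47 V, the device is in saturation.
I_D = ½ k_n V_ov² = 0.5 × 1.7 × 2.47² = 5.16 mA.

Saturation; I_D = 5.16 mA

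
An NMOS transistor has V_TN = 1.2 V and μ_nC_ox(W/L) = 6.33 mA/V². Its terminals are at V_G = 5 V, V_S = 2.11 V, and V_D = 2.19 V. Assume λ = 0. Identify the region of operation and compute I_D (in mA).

Triode; I_D = 0.836 mA

V_GS = V_G − V_S = 5 − 2.11 = 2.89 V; V_DS = V_D − V_S = 2.19 − 2.11 = 0.08 V.
V_ov = V_GS − V_TN = 2.89 − 1.2 = 1.69 V.
Since V_DS = 0.08 V < V_ov = 1.69 V, the device is in the triode region.
I_D = k_n [V_ov · V_DS − ½ V_DS²] = 6.33 × [1.69 × 0.08 − 0.5 × 0.08²] = 0.836 mA.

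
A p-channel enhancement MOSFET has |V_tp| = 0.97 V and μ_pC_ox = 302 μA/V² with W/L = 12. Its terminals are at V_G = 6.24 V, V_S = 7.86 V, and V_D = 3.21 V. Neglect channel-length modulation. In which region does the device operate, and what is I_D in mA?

V_SG = V_S − V_G = 7.86 − 6.24 = 1.62 V; V_SD = V_S − V_D = 7.86 − 3.21 = 4.65 V.
k_p = μ_pC_ox · (W/L) = 3.624 mA/V².
V_ov = V_SG − |V_tp| = 1.62 − 0.97 = 0.65 V.
Since V_SD = 4.65 V ≥ V_ov = 0.65 V, the device is in saturation.
I_D = ½ k_p V_ov² = 0.5 × 3.624 × 0.65² = 0.766 mA.

Saturation; I_D = 0.766 mA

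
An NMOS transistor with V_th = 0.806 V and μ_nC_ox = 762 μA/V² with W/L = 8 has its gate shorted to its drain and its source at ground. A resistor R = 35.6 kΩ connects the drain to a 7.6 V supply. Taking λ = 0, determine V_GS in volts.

With gate tied to drain, V_GS = V_DS ≥ V_GS − V_th, so the device is in saturation.
k_n = μ_nC_ox · (W/L) = 6.096 mA/V².
KCL at the drain: ½ k_n (V_GS − V_th)² = (V_DD − V_GS)/R.
Let x = V_GS − 0.806. Then 109 x² + x − 6.794 = 0, giving x = 0.246 V (positive root), so V_GS = 1.05 V.
I_D = (V_DD − V_GS)/R = (7.6 − 1.05) / 35.6 = 0.184 mA.

V_GS = 1.05 V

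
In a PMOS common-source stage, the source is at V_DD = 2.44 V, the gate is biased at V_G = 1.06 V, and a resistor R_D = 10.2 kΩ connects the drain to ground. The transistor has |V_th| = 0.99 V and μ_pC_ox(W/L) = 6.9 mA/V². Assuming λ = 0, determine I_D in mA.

V_SG = V_DD − V_G = 2.44 − 1.06 = 1.38 V, so V_ov = 1.38 − 0.99 = 0.39 V.
Assume saturation: I_D = ½ k_p V_ov² = 0.5 × 6.9 × 0.39² = 0.525 mA, giving V_SD = V_DD − I_D R_D = 2.44 − 0.525 × 10.2 = -2.91 V.
But -2.91 V < V_ov = 0.39 V, so the device is actually in triode.
In triode I_D = k_p[V_ov V_SD − ½ V_SD²] and I_D = (V_DD − V_SD)/R_D. Equating: 35.2 V_SD² − 28.45 V_SD + 2.44 = 0, giving V_SD = 0.0975 V (the root below V_ov).
I_D = (2.44 − 0.0975) / 10.2 = 0.23 mA.

I_D = 0.230 mA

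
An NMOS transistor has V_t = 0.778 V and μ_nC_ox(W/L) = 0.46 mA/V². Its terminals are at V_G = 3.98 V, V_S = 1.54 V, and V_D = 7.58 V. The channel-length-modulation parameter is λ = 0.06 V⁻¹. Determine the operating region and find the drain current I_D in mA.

Saturation; I_D = 0.866 mA

V_GS = V_G − V_S = 3.98 − 1.54 = 2.44 V; V_DS = V_D − V_S = 7.58 − 1.54 = 6.04 V.
V_ov = V_GS − V_t = 2.44 − 0.778 = 1.66 V.
Since V_DS = 6.04 V ≥ V_ov = 1.66 V, the device is in saturation.
I_D = ½ k_n V_ov² (1 + λ V_DS) = 0.5 × 0.46 × 1.66² × (1 + 0.06 × 6.04) = 0.866 mA.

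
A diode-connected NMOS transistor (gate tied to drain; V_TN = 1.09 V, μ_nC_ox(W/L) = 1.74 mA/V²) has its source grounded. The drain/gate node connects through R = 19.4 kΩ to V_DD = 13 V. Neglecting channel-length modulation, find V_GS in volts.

V_GS = 1.90 V

With gate tied to drain, V_GS = V_DS ≥ V_GS − V_TN, so the device is in saturation.
KCL at the drain: ½ k_n (V_GS − V_TN)² = (V_DD − V_GS)/R.
Let x = V_GS − 1.09. Then 16.9 x² + x − 11.91 = 0, giving x = 0.811 V (positive root), so V_GS = 1.9 V.
I_D = (V_DD − V_GS)/R = (13 − 1.9) / 19.4 = 0.572 mA.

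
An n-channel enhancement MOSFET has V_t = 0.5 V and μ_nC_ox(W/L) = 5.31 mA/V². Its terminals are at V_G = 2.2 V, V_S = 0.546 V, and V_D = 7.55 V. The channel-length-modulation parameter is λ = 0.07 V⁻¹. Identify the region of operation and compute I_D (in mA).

V_GS = V_G − V_S = 2.2 − 0.546 = 1.65 V; V_DS = V_D − V_S = 7.55 − 0.546 = 7 V.
V_ov = V_GS − V_t = 1.65 − 0.5 = 1.15 V.
Since V_DS = 7 V ≥ V_ov = 1.15 V, the device is in saturation.
I_D = ½ k_n V_ov² (1 + λ V_DS) = 0.5 × 5.31 × 1.15² × (1 + 0.07 × 7) = 5.27 mA.

Saturation; I_D = 5.27 mA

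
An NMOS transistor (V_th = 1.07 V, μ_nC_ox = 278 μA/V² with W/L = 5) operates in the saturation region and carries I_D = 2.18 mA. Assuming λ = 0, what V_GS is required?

V_GS = 2.84 V

k_n = μ_nC_ox · (W/L) = 1.39 mA/V².
In saturation I_D = ½ k_n (V_GS − V_th)², so V_GS − V_th = √(2 I_D / k_n) = √(2 × 2.18 / 1.39) = 1.77 V.
V_GS = 1.07 + 1.77 = 2.84 V.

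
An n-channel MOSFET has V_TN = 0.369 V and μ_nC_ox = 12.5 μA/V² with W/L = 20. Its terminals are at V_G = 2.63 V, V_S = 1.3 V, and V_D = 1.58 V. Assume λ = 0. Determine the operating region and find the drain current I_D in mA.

Triode; I_D = 0.0575 mA

V_GS = V_G − V_S = 2.63 − 1.3 = 1.33 V; V_DS = V_D − V_S = 1.58 − 1.3 = 0.28 V.
k_n = μ_nC_ox · (W/L) = 0.25 mA/V².
V_ov = V_GS − V_TN = 1.33 − 0.369 = 0.961 V.
Since V_DS = 0.28 V < V_ov = 0.961 V, the device is in the triode region.
I_D = k_n [V_ov · V_DS − ½ V_DS²] = 0.25 × [0.961 × 0.28 − 0.5 × 0.28²] = 0.0575 mA.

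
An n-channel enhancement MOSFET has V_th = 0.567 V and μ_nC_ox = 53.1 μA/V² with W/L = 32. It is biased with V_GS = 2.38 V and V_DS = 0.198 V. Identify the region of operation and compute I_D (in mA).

Triode; I_D = 0.577 mA

k_n = μ_nC_ox · (W/L) = 1.699 mA/V².
V_ov = V_GS − V_th = 2.38 − 0.567 = 1.81 V.
Since V_DS = 0.198 V < V_ov = 1.81 V, the device is in the triode region.
I_D = k_n [V_ov · V_DS − ½ V_DS²] = 1.699 × [1.81 × 0.198 − 0.5 × 0.198²] = 0.577 mA.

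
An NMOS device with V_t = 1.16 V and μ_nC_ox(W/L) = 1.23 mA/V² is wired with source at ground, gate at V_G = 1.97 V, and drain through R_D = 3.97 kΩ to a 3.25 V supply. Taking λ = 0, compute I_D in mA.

I_D = 0.404 mA

V_GS = V_G = 1.97 V, so V_ov = 1.97 − 1.16 = 0.81 V.
Assume saturation: I_D = ½ k_n V_ov² = 0.5 × 1.23 × 0.81² = 0.404 mA, giving V_DS = V_DD − I_D R_D = 3.25 − 0.404 × 3.97 = 1.65 V.
V_DS = 1.65 V ≥ V_ov = 0.81 V, confirming saturation.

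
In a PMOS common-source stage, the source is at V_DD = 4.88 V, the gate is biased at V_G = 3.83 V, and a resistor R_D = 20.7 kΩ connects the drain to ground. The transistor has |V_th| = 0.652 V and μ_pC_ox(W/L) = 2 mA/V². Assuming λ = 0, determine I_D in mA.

V_SG = V_DD − V_G = 4.88 − 3.83 = 1.05 V, so V_ov = 1.05 − 0.652 = 0.398 V.
Assume saturation: I_D = ½ k_p V_ov² = 0.5 × 2 × 0.398² = 0.158 mA, giving V_SD = V_DD − I_D R_D = 4.88 − 0.158 × 20.7 = 1.6 V.
V_SD = 1.6 V ≥ V_ov = 0.398 V, confirming saturation.

I_D = 0.158 mA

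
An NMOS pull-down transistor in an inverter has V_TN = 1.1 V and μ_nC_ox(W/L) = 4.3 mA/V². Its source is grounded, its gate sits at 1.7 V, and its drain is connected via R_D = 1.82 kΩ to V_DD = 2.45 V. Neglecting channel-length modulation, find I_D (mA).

I_D = 0.774 mA

V_GS = V_G = 1.7 V, so V_ov = 1.7 − 1.1 = 0.6 V.
Assume saturation: I_D = ½ k_n V_ov² = 0.5 × 4.3 × 0.6² = 0.774 mA, giving V_DS = V_DD − I_D R_D = 2.45 − 0.774 × 1.82 = 1.04 V.
V_DS = 1.04 V ≥ V_ov = 0.6 V, confirming saturation.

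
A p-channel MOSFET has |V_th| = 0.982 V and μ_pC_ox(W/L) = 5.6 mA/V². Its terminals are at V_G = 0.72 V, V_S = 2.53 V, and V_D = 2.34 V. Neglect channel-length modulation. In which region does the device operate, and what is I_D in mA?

V_SG = V_S − V_G = 2.53 − 0.72 = 1.81 V; V_SD = V_S − V_D = 2.53 − 2.34 = 0.19 V.
V_ov = V_SG − |V_th| = 1.81 − 0.982 = 0.828 V.
Since V_SD = 0.19 V < V_ov = 0.828 V, the device is in the triode region.
I_D = k_p [V_ov · V_SD − ½ V_SD²] = 5.6 × [0.828 × 0.19 − 0.5 × 0.19²] = 0.78 mA.

Triode; I_D = 0.780 mA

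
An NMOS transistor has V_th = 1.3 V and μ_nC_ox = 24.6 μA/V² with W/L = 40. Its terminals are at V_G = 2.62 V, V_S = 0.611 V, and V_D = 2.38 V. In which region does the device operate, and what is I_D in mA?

V_GS = V_G − V_S = 2.62 − 0.611 = 2.01 V; V_DS = V_D − V_S = 2.38 − 0.611 = 1.77 V.
k_n = μ_nC_ox · (W/L) = 0.984 mA/V².
V_ov = V_GS − V_th = 2.01 − 1.3 = 0.709 V.
Since V_DS = 1.77 V ≥ V_ov = 0.709 V, the device is in saturation.
I_D = ½ k_n V_ov² = 0.5 × 0.984 × 0.709² = 0.247 mA.

Saturation; I_D = 0.247 mA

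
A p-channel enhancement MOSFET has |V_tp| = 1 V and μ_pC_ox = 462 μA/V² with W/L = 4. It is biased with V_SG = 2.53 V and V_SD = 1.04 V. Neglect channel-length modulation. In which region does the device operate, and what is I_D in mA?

k_p = μ_pC_ox · (W/L) = 1.848 mA/V².
V_ov = V_SG − |V_tp| = 2.53 − 1 = 1.53 V.
Since V_SD = 1.04 V < V_ov = 1.53 V, the device is in the triode region.
I_D = k_p [V_ov · V_SD − ½ V_SD²] = 1.848 × [1.53 × 1.04 − 0.5 × 1.04²] = 1.94 mA.

Triode; I_D = 1.94 mA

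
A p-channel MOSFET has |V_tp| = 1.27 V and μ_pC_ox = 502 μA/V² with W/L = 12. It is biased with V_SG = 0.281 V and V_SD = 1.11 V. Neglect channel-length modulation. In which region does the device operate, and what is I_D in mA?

Cutoff; I_D = 0 mA

V_SG = 0.281 V < |V_tp| = 1.27 V, so the transistor is in cutoff.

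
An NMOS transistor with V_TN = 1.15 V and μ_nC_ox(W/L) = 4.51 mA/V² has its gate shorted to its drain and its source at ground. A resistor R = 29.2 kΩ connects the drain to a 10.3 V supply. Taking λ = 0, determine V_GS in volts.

With gate tied to drain, V_GS = V_DS ≥ V_GS − V_TN, so the device is in saturation.
KCL at the drain: ½ k_n (V_GS − V_TN)² = (V_DD − V_GS)/R.
Let x = V_GS − 1.15. Then 65.8 x² + x − 9.15 = 0, giving x = 0.365 V (positive root), so V_GS = 1.52 V.
I_D = (V_DD − V_GS)/R = (10.3 − 1.52) / 29.2 = 0.301 mA.

V_GS = 1.52 V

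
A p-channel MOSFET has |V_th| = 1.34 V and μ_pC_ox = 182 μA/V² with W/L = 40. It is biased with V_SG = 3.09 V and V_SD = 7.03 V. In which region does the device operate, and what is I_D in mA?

Saturation; I_D = 11.1 mA

k_p = μ_pC_ox · (W/L) = 7.28 mA/V².
V_ov = V_SG − |V_th| = 3.09 − 1.34 = 1.75 V.
Since V_SD = 7.03 V ≥ V_ov = 1.75 V, the device is in saturation.
I_D = ½ k_p V_ov² = 0.5 × 7.28 × 1.75² = 11.1 mA.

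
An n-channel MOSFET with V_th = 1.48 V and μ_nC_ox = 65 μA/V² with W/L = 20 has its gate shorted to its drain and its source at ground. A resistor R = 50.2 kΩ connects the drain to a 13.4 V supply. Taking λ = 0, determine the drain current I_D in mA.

I_D = 0.226 mA

With gate tied to drain, V_GS = V_DS ≥ V_GS − V_th, so the device is in saturation.
k_n = μ_nC_ox · (W/L) = 1.3 mA/V².
KCL at the drain: ½ k_n (V_GS − V_th)² = (V_DD − V_GS)/R.
Let x = V_GS − 1.48. Then 32.6 x² + x − 11.92 = 0, giving x = 0.589 V (positive root), so V_GS = 2.07 V.
I_D = (V_DD − V_GS)/R = (13.4 − 2.07) / 50.2 = 0.226 mA.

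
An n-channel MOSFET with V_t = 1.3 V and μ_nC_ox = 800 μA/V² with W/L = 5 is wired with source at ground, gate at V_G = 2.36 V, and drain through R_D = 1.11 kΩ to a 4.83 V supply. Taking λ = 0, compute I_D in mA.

I_D = 2.25 mA

V_GS = V_G = 2.36 V, so V_ov = 2.36 − 1.3 = 1.06 V.
k_n = μ_nC_ox · (W/L) = 4 mA/V².
Assume saturation: I_D = ½ k_n V_ov² = 0.5 × 4 × 1.06² = 2.25 mA, giving V_DS = V_DD − I_D R_D = 4.83 − 2.25 × 1.11 = 2.34 V.
V_DS = 2.34 V ≥ V_ov = 1.06 V, confirming saturation.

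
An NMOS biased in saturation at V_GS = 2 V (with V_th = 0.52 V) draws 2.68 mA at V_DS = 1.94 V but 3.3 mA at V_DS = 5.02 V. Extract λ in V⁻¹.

With V_GS fixed, I_D ∝ (1 + λ V_DS) in saturation, so I_D2/I_D1 = (1 + λ V_DS2)/(1 + λ V_DS1).
3.3/2.68 = 1.231 = (1 + 5.02 λ)/(1 + 1.94 λ).
Solving: λ (I_D1 V_DS2 − I_D2 V_DS1) = I_D2 − I_D1, so λ = (3.3 − 2.68) / (2.68 × 5.02 − 3.3 × 1.94) = 0.62 / 7.05 = 0.0879 V⁻¹.

λ = 0.0879 V⁻¹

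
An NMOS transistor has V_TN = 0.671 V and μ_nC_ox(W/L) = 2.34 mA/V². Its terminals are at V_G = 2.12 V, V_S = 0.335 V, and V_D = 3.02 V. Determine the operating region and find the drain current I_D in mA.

Saturation; I_D = 1.45 mA

V_GS = V_G − V_S = 2.12 − 0.335 = 1.79 V; V_DS = V_D − V_S = 3.02 − 0.335 = 2.69 V.
V_ov = V_GS − V_TN = 1.79 − 0.671 = 1.11 V.
Since V_DS = 2.69 V ≥ V_ov = 1.11 V, the device is in saturation.
I_D = ½ k_n V_ov² = 0.5 × 2.34 × 1.11² = 1.45 mA.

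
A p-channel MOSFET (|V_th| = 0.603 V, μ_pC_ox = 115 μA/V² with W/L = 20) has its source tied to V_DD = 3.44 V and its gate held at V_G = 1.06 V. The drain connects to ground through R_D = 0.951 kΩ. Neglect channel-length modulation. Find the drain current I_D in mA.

V_SG = V_DD − V_G = 3.44 − 1.06 = 2.38 V, so V_ov = 2.38 − 0.603 = 1.78 V.
k_p = μ_pC_ox · (W/L) = 2.3 mA/V².
Assume saturation: I_D = ½ k_p V_ov² = 0.5 × 2.3 × 1.78² = 3.63 mA, giving V_SD = V_DD − I_D R_D = 3.44 − 3.63 × 0.951 = -0.0135 V.
But -0.0135 V < V_ov = 1.78 V, so the device is actually in triode.
In triode I_D = k_p[V_ov V_SD − ½ V_SD²] and I_D = (V_DD − V_SD)/R_D. Equating: 1.09 V_SD² − 4.887 V_SD + 3.44 = 0, giving V_SD = 0.875 V (the root below V_ov).
I_D = (3.44 − 0.875) / 0.951 = 2.7 mA.

I_D = 2.70 mA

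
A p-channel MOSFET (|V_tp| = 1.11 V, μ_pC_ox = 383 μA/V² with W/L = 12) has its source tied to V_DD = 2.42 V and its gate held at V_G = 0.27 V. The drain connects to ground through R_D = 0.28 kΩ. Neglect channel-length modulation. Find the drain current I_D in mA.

V_SG = V_DD − V_G = 2.42 − 0.27 = 2.15 V, so V_ov = 2.15 − 1.11 = 1.04 V.
k_p = μ_pC_ox · (W/L) = 4.596 mA/V².
Assume saturation: I_D = ½ k_p V_ov² = 0.5 × 4.596 × 1.04² = 2.49 mA, giving V_SD = V_DD − I_D R_D = 2.42 − 2.49 × 0.28 = 1.72 V.
V_SD = 1.72 V ≥ V_ov = 1.04 V, confirming saturation.

I_D = 2.49 mA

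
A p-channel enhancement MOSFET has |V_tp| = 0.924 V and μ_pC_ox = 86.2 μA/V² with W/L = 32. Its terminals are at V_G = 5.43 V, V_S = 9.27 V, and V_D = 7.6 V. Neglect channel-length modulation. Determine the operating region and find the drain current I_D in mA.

V_SG = V_S − V_G = 9.27 − 5.43 = 3.84 V; V_SD = V_S − V_D = 9.27 − 7.6 = 1.67 V.
k_p = μ_pC_ox · (W/L) = 2.758 mA/V².
V_ov = V_SG − |V_tp| = 3.84 − 0.924 = 2.92 V.
Since V_SD = 1.67 V < V_ov = 2.92 V, the device is in the triode region.
I_D = k_p [V_ov · V_SD − ½ V_SD²] = 2.758 × [2.92 × 1.67 − 0.5 × 1.67²] = 9.59 mA.

Triode; I_D = 9.59 mA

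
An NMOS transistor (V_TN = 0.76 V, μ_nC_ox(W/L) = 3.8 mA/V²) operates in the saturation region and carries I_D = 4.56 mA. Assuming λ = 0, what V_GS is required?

In saturation I_D = ½ k_n (V_GS − V_TN)², so V_GS − V_TN = √(2 I_D / k_n) = √(2 × 4.56 / 3.8) = 1.55 V.
V_GS = 0.76 + 1.55 = 2.31 V.

V_GS = 2.31 V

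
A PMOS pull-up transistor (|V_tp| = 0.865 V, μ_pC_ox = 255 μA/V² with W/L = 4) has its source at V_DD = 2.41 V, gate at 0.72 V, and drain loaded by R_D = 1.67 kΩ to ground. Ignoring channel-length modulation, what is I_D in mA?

I_D = 0.347 mA

V_SG = V_DD − V_G = 2.41 − 0.72 = 1.69 V, so V_ov = 1.69 − 0.865 = 0.825 V.
k_p = μ_pC_ox · (W/L) = 1.02 mA/V².
Assume saturation: I_D = ½ k_p V_ov² = 0.5 × 1.02 × 0.825² = 0.347 mA, giving V_SD = V_DD − I_D R_D = 2.41 − 0.347 × 1.67 = 1.83 V.
V_SD = 1.83 V ≥ V_ov = 0.825 V, confirming saturation.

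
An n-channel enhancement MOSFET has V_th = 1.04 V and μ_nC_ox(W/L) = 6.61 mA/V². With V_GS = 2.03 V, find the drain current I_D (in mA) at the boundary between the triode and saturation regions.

I_D = 3.24 mA

At the boundary V_DS = V_ov = V_GS − V_th = 2.03 − 1.04 = 0.99 V.
I_D = ½ k_n V_ov² = 0.5 × 6.61 × 0.99² = 3.24 mA.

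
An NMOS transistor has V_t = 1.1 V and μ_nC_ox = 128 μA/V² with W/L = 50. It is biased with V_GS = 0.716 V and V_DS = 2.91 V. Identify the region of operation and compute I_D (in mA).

Cutoff; I_D = 0 mA

V_GS = 0.716 V < V_t = 1.1 V, so the transistor is in cutoff.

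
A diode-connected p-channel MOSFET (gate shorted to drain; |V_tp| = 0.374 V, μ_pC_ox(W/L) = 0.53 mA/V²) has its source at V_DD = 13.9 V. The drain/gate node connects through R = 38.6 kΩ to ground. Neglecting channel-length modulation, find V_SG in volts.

With gate tied to drain, V_SG = V_SD ≥ V_SG − |V_tp|, so the device is in saturation.
KCL at the drain: ½ k_p (V_SG − |V_tp|)² = (V_DD − V_SG)/R.
Let x = V_SG − 0.374. Then 10.2 x² + x − 13.53 = 0, giving x = 1.1 V (positive root), so V_SG = 1.48 V.
I_D = (V_DD − V_SG)/R = (13.9 − 1.48) / 38.6 = 0.322 mA.

V_SG = 1.48 V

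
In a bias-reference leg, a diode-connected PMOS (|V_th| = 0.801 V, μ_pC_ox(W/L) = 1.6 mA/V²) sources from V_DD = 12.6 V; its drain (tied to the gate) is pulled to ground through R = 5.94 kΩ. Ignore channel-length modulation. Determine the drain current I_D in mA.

I_D = 1.74 mA

With gate tied to drain, V_SG = V_SD ≥ V_SG − |V_th|, so the device is in saturation.
KCL at the drain: ½ k_p (V_SG − |V_th|)² = (V_DD − V_SG)/R.
Let x = V_SG − 0.801. Then 4.75 x² + x − 11.8 = 0, giving x = 1.47 V (positive root), so V_SG = 2.28 V.
I_D = (V_DD − V_SG)/R = (12.6 − 2.28) / 5.94 = 1.74 mA.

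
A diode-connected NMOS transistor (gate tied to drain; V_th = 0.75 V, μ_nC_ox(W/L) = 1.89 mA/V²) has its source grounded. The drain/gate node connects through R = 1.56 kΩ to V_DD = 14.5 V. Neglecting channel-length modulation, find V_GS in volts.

V_GS = 3.48 V

With gate tied to drain, V_GS = V_DS ≥ V_GS − V_th, so the device is in saturation.
KCL at the drain: ½ k_n (V_GS − V_th)² = (V_DD − V_GS)/R.
Let x = V_GS − 0.75. Then 1.47 x² + x − 13.75 = 0, giving x = 2.73 V (positive root), so V_GS = 3.48 V.
I_D = (V_DD − V_GS)/R = (14.5 − 3.48) / 1.56 = 7.06 mA.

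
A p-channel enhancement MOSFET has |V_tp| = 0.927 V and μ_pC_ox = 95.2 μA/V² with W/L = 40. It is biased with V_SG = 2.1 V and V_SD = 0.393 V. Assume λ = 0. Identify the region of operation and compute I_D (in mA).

k_p = μ_pC_ox · (W/L) = 3.808 mA/V².
V_ov = V_SG − |V_tp| = 2.1 − 0.927 = 1.17 V.
Since V_SD = 0.393 V < V_ov = 1.17 V, the device is in the triode region.
I_D = k_p [V_ov · V_SD − ½ V_SD²] = 3.808 × [1.17 × 0.393 − 0.5 × 0.393²] = 1.46 mA.

Triode; I_D = 1.46 mA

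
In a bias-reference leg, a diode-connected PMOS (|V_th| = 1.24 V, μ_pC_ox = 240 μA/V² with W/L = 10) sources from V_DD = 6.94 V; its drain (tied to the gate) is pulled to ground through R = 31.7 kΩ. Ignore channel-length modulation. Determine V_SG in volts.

V_SG = 1.61 V

With gate tied to drain, V_SG = V_SD ≥ V_SG − |V_th|, so the device is in saturation.
k_p = μ_pC_ox · (W/L) = 2.4 mA/V².
KCL at the drain: ½ k_p (V_SG − |V_th|)² = (V_DD − V_SG)/R.
Let x = V_SG − 1.24. Then 38 x² + x − 5.7 = 0, giving x = 0.374 V (positive root), so V_SG = 1.61 V.
I_D = (V_DD − V_SG)/R = (6.94 − 1.61) / 31.7 = 0.168 mA.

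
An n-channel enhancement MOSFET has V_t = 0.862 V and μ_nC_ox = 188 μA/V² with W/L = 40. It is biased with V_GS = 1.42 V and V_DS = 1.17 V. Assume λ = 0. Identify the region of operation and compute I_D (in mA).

Saturation; I_D = 1.17 mA

k_n = μ_nC_ox · (W/L) = 7.52 mA/V².
V_ov = V_GS − V_t = 1.42 − 0.862 = 0.558 V.
Since V_DS = 1.17 V ≥ V_ov = 0.558 V, the device is in saturation.
I_D = ½ k_n V_ov² = 0.5 × 7.52 × 0.558² = 1.17 mA.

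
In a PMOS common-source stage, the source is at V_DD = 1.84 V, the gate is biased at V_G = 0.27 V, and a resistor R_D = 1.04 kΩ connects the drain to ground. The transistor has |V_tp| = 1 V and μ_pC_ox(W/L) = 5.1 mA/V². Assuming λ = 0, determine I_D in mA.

V_SG = V_DD − V_G = 1.84 − 0.27 = 1.57 V, so V_ov = 1.57 − 1 = 0.57 V.
Assume saturation: I_D = ½ k_p V_ov² = 0.5 × 5.1 × 0.57² = 0.828 mA, giving V_SD = V_DD − I_D R_D = 1.84 − 0.828 × 1.04 = 0.978 V.
V_SD = 0.978 V ≥ V_ov = 0.57 V, confirming saturation.

I_D = 0.828 mA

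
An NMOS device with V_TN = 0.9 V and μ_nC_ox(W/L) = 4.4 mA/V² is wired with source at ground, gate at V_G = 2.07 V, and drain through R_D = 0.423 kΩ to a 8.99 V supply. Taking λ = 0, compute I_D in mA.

V_GS = V_G = 2.07 V, so V_ov = 2.07 − 0.9 = 1.17 V.
Assume saturation: I_D = ½ k_n V_ov² = 0.5 × 4.4 × 1.17² = 3.01 mA, giving V_DS = V_DD − I_D R_D = 8.99 − 3.01 × 0.423 = 7.72 V.
V_DS = 7.72 V ≥ V_ov = 1.17 V, confirming saturation.

I_D = 3.01 mA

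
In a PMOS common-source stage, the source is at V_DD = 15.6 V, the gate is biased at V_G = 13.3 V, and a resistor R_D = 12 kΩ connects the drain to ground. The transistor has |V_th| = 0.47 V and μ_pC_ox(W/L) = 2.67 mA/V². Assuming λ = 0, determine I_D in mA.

I_D = 1.28 mA

V_SG = V_DD − V_G = 15.6 − 13.3 = 2.3 V, so V_ov = 2.3 − 0.47 = 1.83 V.
Assume saturation: I_D = ½ k_p V_ov² = 0.5 × 2.67 × 1.83² = 4.47 mA, giving V_SD = V_DD − I_D R_D = 15.6 − 4.47 × 12 = -38 V.
But -38 V < V_ov = 1.83 V, so the device is actually in triode.
In triode I_D = k_p[V_ov V_SD − ½ V_SD²] and I_D = (V_DD − V_SD)/R_D. Equating: 16 V_SD² − 59.63 V_SD + 15.6 = 0, giving V_SD = 0.283 V (the root below V_ov).
I_D = (15.6 − 0.283) / 12 = 1.28 mA.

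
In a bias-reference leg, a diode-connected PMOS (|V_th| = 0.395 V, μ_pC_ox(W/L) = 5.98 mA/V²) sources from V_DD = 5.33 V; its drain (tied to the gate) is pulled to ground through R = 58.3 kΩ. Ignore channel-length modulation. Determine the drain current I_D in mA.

I_D = 0.0818 mA

With gate tied to drain, V_SG = V_SD ≥ V_SG − |V_th|, so the device is in saturation.
KCL at the drain: ½ k_p (V_SG − |V_th|)² = (V_DD − V_SG)/R.
Let x = V_SG − 0.395. Then 174 x² + x − 4.935 = 0, giving x = 0.165 V (positive root), so V_SG = 0.56 V.
I_D = (V_DD − V_SG)/R = (5.33 − 0.56) / 58.3 = 0.0818 mA.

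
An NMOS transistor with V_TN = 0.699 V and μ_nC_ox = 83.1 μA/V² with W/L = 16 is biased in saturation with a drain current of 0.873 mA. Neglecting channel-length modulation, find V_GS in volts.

k_n = μ_nC_ox · (W/L) = 1.33 mA/V².
In saturation I_D = ½ k_n (V_GS − V_TN)², so V_GS − V_TN = √(2 I_D / k_n) = √(2 × 0.873 / 1.33) = 1.15 V.
V_GS = 0.699 + 1.15 = 1.84 V.

V_GS = 1.84 V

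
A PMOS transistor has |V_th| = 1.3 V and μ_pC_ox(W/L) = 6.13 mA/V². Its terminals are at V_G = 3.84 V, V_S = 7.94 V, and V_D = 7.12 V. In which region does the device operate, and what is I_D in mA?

Triode; I_D = 12.0 mA

V_SG = V_S − V_G = 7.94 − 3.84 = 4.1 V; V_SD = V_S − V_D = 7.94 − 7.12 = 0.82 V.
V_ov = V_SG − |V_th| = 4.1 − 1.3 = 2.8 V.
Since V_SD = 0.82 V < V_ov = 2.8 V, the device is in the triode region.
I_D = k_p [V_ov · V_SD − ½ V_SD²] = 6.13 × [2.8 × 0.82 − 0.5 × 0.82²] = 12 mA.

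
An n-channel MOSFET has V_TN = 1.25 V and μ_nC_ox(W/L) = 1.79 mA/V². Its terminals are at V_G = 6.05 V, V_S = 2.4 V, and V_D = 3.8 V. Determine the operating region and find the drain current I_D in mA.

V_GS = V_G − V_S = 6.05 − 2.4 = 3.65 V; V_DS = V_D − V_S = 3.8 − 2.4 = 1.4 V.
V_ov = V_GS − V_TN = 3.65 − 1.25 = 2.4 V.
Since V_DS = 1.4 V < V_ov = 2.4 V, the device is in the triode region.
I_D = k_n [V_ov · V_DS − ½ V_DS²] = 1.79 × [2.4 × 1.4 − 0.5 × 1.4²] = 4.26 mA.

Triode; I_D = 4.26 mA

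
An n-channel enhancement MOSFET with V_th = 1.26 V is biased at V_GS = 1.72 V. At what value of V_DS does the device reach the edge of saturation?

The boundary between triode and saturation is V_DS = V_GS − V_th = V_ov.
V_ov = 1.72 − 1.26 = 0.46 V.

V_DS,sat = 0.460 V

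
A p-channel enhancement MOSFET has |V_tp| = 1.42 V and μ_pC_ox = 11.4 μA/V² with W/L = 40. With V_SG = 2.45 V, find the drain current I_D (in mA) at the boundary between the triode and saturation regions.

I_D = 0.242 mA

At the boundary V_SD = V_ov = V_SG − |V_tp| = 2.45 − 1.42 = 1.03 V.
k_p = μ_pC_ox · (W/L) = 0.456 mA/V².
I_D = ½ k_p V_ov² = 0.5 × 0.456 × 1.03² = 0.242 mA.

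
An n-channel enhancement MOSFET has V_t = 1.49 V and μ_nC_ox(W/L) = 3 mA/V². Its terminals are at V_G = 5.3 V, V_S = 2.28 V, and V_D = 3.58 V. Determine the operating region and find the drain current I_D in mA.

Triode; I_D = 3.43 mA

V_GS = V_G − V_S = 5.3 − 2.28 = 3.02 V; V_DS = V_D − V_S = 3.58 − 2.28 = 1.3 V.
V_ov = V_GS − V_t = 3.02 − 1.49 = 1.53 V.
Since V_DS = 1.3 V < V_ov = 1.53 V, the device is in the triode region.
I_D = k_n [V_ov · V_DS − ½ V_DS²] = 3 × [1.53 × 1.3 − 0.5 × 1.3²] = 3.43 mA.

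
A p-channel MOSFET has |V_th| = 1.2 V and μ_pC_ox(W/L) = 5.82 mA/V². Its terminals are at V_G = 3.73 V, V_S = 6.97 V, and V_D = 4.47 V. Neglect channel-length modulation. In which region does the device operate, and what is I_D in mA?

V_SG = V_S − V_G = 6.97 − 3.73 = 3.24 V; V_SD = V_S − V_D = 6.97 − 4.47 = 2.5 V.
V_ov = V_SG − |V_th| = 3.24 − 1.2 = 2.04 V.
Since V_SD = 2.5 V ≥ V_ov = 2.04 V, the device is in saturation.
I_D = ½ k_p V_ov² = 0.5 × 5.82 × 2.04² = 12.1 mA.

Saturation; I_D = 12.1 mA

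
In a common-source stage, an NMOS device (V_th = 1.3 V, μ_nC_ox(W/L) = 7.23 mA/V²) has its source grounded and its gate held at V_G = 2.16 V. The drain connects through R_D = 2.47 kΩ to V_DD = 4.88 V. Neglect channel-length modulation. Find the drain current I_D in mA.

V_GS = V_G = 2.16 V, so V_ov = 2.16 − 1.3 = 0.86 V.
Assume saturation: I_D = ½ k_n V_ov² = 0.5 × 7.23 × 0.86² = 2.67 mA, giving V_DS = V_DD − I_D R_D = 4.88 − 2.67 × 2.47 = -1.72 V.
But -1.72 V < V_ov = 0.86 V, so the device is actually in triode.
In triode I_D = k_n[V_ov V_DS − ½ V_DS²] and I_D = (V_DD − V_DS)/R_D. Equating: 8.93 V_DS² − 16.36 V_DS + 4.88 = 0, giving V_DS = 0.375 V (the root below V_ov).
I_D = (4.88 − 0.375) / 2.47 = 1.82 mA.

I_D = 1.82 mA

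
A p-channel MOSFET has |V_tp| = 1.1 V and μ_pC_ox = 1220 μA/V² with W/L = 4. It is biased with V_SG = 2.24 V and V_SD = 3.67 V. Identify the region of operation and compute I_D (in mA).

k_p = μ_pC_ox · (W/L) = 4.88 mA/V².
V_ov = V_SG − |V_tp| = 2.24 − 1.1 = 1.14 V.
Since V_SD = 3.67 V ≥ V_ov = 1.14 V, the device is in saturation.
I_D = ½ k_p V_ov² = 0.5 × 4.88 × 1.14² = 3.17 mA.

Saturation; I_D = 3.17 mA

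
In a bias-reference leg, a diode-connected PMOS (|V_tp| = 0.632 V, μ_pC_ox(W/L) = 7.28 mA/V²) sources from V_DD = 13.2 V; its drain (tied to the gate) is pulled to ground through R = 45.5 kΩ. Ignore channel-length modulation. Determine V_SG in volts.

With gate tied to drain, V_SG = V_SD ≥ V_SG − |V_tp|, so the device is in saturation.
KCL at the drain: ½ k_p (V_SG − |V_tp|)² = (V_DD − V_SG)/R.
Let x = V_SG − 0.632. Then 166 x² + x − 12.57 = 0, giving x = 0.272 V (positive root), so V_SG = 0.904 V.
I_D = (V_DD − V_SG)/R = (13.2 − 0.904) / 45.5 = 0.27 mA.

V_SG = 0.904 V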